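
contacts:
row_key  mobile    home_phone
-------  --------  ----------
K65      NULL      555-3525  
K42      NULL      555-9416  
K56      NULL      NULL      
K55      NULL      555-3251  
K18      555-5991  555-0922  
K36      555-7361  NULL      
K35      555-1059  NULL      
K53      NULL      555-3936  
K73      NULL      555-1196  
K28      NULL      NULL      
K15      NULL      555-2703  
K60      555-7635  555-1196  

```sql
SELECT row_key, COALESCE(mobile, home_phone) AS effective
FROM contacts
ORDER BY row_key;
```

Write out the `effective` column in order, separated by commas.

row_key=K15: mobile=NULL, home_phone=555-2703 → 555-2703
row_key=K18: mobile=555-5991 → 555-5991
row_key=K28: mobile=NULL, home_phone=NULL (all NULL) → NULL
row_key=K35: mobile=555-1059 → 555-1059
row_key=K36: mobile=555-7361 → 555-7361
row_key=K42: mobile=NULL, home_phone=555-9416 → 555-9416
row_key=K53: mobile=NULL, home_phone=555-3936 → 555-3936
row_key=K55: mobile=NULL, home_phone=555-3251 → 555-3251
row_key=K56: mobile=NULL, home_phone=NULL (all NULL) → NULL
row_key=K60: mobile=555-7635 → 555-7635
row_key=K65: mobile=NULL, home_phone=555-3525 → 555-3525
row_key=K73: mobile=NULL, home_phone=555-1196 → 555-1196

555-2703, 555-5991, NULL, 555-1059, 555-7361, 555-9416, 555-3936, 555-3251, NULL, 555-7635, 555-3525, 555-1196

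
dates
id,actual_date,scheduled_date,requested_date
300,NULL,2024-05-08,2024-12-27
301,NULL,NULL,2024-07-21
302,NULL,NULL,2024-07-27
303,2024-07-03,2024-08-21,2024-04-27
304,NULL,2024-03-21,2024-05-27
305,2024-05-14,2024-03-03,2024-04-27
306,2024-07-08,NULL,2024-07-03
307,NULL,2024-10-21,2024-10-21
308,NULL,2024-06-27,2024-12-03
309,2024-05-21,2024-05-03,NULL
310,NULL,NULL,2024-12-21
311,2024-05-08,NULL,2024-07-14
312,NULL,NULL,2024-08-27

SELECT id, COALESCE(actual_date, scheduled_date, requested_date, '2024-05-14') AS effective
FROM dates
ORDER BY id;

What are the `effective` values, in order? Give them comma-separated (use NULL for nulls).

2024-05-08, 2024-07-21, 2024-07-27, 2024-07-03, 2024-03-21, 2024-05-14, 2024-07-08, 2024-10-21, 2024-06-27, 2024-05-21, 2024-12-21, 2024-05-08, 2024-08-27

id=300: actual_date=NULL, scheduled_date=2024-05-08 → 2024-05-08
id=301: actual_date=NULL, scheduled_date=NULL, requested_date=2024-07-21 → 2024-07-21
id=302: actual_date=NULL, scheduled_date=NULL, requested_date=2024-07-27 → 2024-07-27
id=303: actual_date=2024-07-03 → 2024-07-03
id=304: actual_date=NULL, scheduled_date=2024-03-21 → 2024-03-21
id=305: actual_date=2024-05-14 → 2024-05-14
id=306: actual_date=2024-07-08 → 2024-07-08
id=307: actual_date=NULL, scheduled_date=2024-10-21 → 2024-10-21
id=308: actual_date=NULL, scheduled_date=2024-06-27 → 2024-06-27
id=309: actual_date=2024-05-21 → 2024-05-21
id=310: actual_date=NULL, scheduled_date=NULL, requested_date=2024-12-21 → 2024-12-21
id=311: actual_date=2024-05-08 → 2024-05-08
id=312: actual_date=NULL, scheduled_date=NULL, requested_date=2024-08-27 → 2024-08-27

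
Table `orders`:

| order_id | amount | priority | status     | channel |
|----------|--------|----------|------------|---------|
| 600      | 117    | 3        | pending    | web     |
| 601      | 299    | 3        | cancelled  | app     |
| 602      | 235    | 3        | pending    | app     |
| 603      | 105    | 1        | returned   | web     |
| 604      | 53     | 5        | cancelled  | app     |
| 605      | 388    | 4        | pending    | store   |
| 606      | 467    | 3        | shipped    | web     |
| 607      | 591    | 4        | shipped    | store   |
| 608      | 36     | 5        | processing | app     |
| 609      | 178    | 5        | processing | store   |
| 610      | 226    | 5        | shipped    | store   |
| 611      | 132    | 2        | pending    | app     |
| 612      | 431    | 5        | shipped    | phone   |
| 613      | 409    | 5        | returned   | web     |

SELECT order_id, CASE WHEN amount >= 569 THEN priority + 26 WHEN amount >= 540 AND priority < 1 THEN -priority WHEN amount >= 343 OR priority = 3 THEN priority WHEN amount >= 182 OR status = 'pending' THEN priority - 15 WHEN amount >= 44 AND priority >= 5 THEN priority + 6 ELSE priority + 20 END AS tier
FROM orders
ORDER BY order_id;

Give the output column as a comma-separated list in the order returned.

order_id=600: amount >= 343 OR priority = 3 → 3
order_id=601: amount >= 343 OR priority = 3 → 3
order_id=602: amount >= 343 OR priority = 3 → 3
order_id=603: ELSE → 21
order_id=604: amount >= 44 AND priority >= 5 → 11
order_id=605: amount >= 343 OR priority = 3 → 4
order_id=606: amount >= 343 OR priority = 3 → 3
order_id=607: amount >= 569 → 30
order_id=608: ELSE → 25
order_id=609: amount >= 44 AND priority >= 5 → 11
order_id=610: amount >= 182 OR status = 'pending' → -10
order_id=611: amount >= 182 OR status = 'pending' → -13
order_id=612: amount >= 343 OR priority = 3 → 5
order_id=613: amount >= 343 OR priority = 3 → 5

3, 3, 3, 21, 11, 4, 3, 30, 25, 11, -10, -13, 5, 5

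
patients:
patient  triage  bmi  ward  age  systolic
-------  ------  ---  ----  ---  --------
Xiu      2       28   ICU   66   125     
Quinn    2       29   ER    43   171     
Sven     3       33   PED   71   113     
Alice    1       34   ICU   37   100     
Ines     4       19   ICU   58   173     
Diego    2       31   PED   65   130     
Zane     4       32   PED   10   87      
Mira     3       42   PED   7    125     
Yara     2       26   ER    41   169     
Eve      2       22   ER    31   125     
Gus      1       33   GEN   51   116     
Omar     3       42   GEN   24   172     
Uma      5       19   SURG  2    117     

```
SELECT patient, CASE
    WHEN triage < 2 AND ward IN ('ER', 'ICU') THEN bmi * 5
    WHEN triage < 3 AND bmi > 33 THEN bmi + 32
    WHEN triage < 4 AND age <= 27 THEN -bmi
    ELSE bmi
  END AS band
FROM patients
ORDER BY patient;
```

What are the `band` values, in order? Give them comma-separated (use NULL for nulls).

patient=Alice: triage < 2 AND ward IN ('ER', 'ICU') → 170
patient=Diego: ELSE → 31
patient=Eve: ELSE → 22
patient=Gus: ELSE → 33
patient=Ines: ELSE → 19
patient=Mira: triage < 4 AND age <= 27 → -42
patient=Omar: triage < 4 AND age <= 27 → -42
patient=Quinn: ELSE → 29
patient=Sven: ELSE → 33
patient=Uma: ELSE → 19
patient=Xiu: ELSE → 28
patient=Yara: ELSE → 26
patient=Zane: ELSE → 32

170, 31, 22, 33, 19, -42, -42, 29, 33, 19, 28, 26, 32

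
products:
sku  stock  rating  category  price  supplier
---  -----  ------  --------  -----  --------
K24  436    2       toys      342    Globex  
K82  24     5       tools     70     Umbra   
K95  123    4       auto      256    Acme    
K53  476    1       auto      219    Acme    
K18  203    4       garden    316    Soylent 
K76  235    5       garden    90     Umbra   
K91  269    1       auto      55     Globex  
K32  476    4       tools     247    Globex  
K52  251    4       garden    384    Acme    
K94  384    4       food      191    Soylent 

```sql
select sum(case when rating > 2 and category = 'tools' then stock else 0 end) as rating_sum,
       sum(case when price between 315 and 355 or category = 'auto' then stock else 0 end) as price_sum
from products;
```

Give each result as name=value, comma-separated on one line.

rating_sum=500, price_sum=1507

[rating_sum: rating > 2 and category = 'tools']
sku=K24: ✗
sku=K82: ✓ → 24
sku=K95: ✗
sku=K53: ✗
sku=K18: ✗
sku=K76: ✗
sku=K91: ✗
sku=K32: ✓ → 476
sku=K52: ✗
sku=K94: ✗
rating_sum = 24 + 476 = 500
—
[price_sum: price between 315 and 355 or category = 'auto']
sku=K24: ✓ → 436
sku=K82: ✗
sku=K95: ✓ → 123
sku=K53: ✓ → 476
sku=K18: ✓ → 203
sku=K76: ✗
sku=K91: ✓ → 269
sku=K32: ✗
sku=K52: ✗
sku=K94: ✗
price_sum = 436 + 123 + 476 + 203 + 269 = 1507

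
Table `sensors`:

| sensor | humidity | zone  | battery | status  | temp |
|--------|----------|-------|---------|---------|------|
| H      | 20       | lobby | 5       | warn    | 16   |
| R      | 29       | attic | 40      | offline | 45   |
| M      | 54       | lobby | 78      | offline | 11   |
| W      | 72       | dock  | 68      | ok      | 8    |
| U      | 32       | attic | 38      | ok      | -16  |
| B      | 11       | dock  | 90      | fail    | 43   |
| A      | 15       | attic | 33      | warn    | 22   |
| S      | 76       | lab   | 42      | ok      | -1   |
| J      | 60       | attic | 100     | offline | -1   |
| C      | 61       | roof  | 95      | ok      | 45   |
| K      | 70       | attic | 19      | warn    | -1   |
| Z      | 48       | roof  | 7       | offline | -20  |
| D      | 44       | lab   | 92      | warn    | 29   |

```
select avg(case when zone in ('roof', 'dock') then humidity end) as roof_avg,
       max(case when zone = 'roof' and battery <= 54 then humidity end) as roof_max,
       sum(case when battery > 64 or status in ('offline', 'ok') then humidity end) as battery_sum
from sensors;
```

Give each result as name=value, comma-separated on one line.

roof_avg=48, roof_max=48, battery_sum=487

[roof_avg: zone in ('roof', 'dock')]
sensor=H: ✗
sensor=R: ✗
sensor=M: ✗
sensor=W: ✓ → 72
sensor=U: ✗
sensor=B: ✓ → 11
sensor=A: ✗
sensor=S: ✗
sensor=J: ✗
sensor=C: ✓ → 61
sensor=K: ✗
sensor=Z: ✓ → 48
sensor=D: ✗
roof_avg = (72 + 11 + 61 + 48) / 4 = 48
—
[roof_max: zone = 'roof' and battery <= 54]
sensor=H: ✗
sensor=R: ✗
sensor=M: ✗
sensor=W: ✗
sensor=U: ✗
sensor=B: ✗
sensor=A: ✗
sensor=S: ✗
sensor=J: ✗
sensor=C: ✗
sensor=K: ✗
sensor=Z: ✓ → 48
sensor=D: ✗
roof_max = MAX(48) = 48
—
[battery_sum: battery > 64 or status in ('offline', 'ok')]
sensor=H: ✗
sensor=R: ✓ → 29
sensor=M: ✓ → 54
sensor=W: ✓ → 72
sensor=U: ✓ → 32
sensor=B: ✓ → 11
sensor=A: ✗
sensor=S: ✓ → 76
sensor=J: ✓ → 60
sensor=C: ✓ → 61
sensor=K: ✗
sensor=Z: ✓ → 48
sensor=D: ✓ → 44
battery_sum = 29 + 54 + 72 + 32 + 11 + 76 + 60 + 61 + 48 + 44 = 487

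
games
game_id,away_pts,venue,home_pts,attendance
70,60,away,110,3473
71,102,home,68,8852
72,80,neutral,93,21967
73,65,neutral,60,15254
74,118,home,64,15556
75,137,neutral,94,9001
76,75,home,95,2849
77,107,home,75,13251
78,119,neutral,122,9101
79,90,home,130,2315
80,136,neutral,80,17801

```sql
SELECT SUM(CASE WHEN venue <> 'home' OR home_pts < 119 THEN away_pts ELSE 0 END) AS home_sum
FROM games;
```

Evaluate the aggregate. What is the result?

999

game_id=70: ✓ → 60
game_id=71: ✓ → 102
game_id=72: ✓ → 80
game_id=73: ✓ → 65
game_id=74: ✓ → 118
game_id=75: ✓ → 137
game_id=76: ✓ → 75
game_id=77: ✓ → 107
game_id=78: ✓ → 119
game_id=79: ✗
game_id=80: ✓ → 136
home_sum = 60 + 102 + 80 + 65 + 118 + 137 + 75 + 107 + 119 + 136 = 999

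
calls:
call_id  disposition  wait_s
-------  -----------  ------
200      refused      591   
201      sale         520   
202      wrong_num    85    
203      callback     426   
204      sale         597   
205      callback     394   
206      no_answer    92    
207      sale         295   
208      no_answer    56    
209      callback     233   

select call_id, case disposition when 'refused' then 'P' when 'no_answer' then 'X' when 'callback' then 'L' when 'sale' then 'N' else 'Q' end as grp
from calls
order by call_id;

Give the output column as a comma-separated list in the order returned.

call_id=200: disposition='refused' → P
call_id=201: disposition='sale' → N
call_id=202: ELSE → Q
call_id=203: disposition='callback' → L
call_id=204: disposition='sale' → N
call_id=205: disposition='callback' → L
call_id=206: disposition='no_answer' → X
call_id=207: disposition='sale' → N
call_id=208: disposition='no_answer' → X
call_id=209: disposition='callback' → L

P, N, Q, L, N, L, X, N, X, L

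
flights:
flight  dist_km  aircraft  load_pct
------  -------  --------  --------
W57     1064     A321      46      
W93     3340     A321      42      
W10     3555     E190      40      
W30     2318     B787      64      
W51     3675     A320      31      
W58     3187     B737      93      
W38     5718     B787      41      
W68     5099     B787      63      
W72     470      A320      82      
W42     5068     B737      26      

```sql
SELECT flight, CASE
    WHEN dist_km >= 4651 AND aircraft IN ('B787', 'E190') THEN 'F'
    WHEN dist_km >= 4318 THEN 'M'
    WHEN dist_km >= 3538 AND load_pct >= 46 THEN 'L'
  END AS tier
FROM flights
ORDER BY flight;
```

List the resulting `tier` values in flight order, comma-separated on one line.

NULL, NULL, F, M, NULL, NULL, NULL, F, NULL, NULL

flight=W10: (no match → NULL) → NULL
flight=W30: (no match → NULL) → NULL
flight=W38: dist_km >= 4651 AND aircraft IN ('B787', 'E190') → F
flight=W42: dist_km >= 4318 → M
flight=W51: (no match → NULL) → NULL
flight=W57: (no match → NULL) → NULL
flight=W58: (no match → NULL) → NULL
flight=W68: dist_km >= 4651 AND aircraft IN ('B787', 'E190') → F
flight=W72: (no match → NULL) → NULL
flight=W93: (no match → NULL) → NULL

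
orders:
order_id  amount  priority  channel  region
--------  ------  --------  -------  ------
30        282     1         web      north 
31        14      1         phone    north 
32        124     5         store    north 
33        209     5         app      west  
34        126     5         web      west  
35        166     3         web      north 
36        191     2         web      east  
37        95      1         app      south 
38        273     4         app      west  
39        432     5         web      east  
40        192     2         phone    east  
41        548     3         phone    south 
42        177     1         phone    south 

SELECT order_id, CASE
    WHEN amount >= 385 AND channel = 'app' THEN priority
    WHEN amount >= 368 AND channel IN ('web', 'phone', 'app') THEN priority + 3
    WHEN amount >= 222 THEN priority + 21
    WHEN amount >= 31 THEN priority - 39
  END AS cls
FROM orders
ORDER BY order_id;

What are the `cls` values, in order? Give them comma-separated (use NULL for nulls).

order_id=30: amount >= 222 → 22
order_id=31: (no match → NULL) → NULL
order_id=32: amount >= 31 → -34
order_id=33: amount >= 31 → -34
order_id=34: amount >= 31 → -34
order_id=35: amount >= 31 → -36
order_id=36: amount >= 31 → -37
order_id=37: amount >= 31 → -38
order_id=38: amount >= 222 → 25
order_id=39: amount >= 368 AND channel IN ('web', 'phone', 'app') → 8
order_id=40: amount >= 31 → -37
order_id=41: amount >= 368 AND channel IN ('web', 'phone', 'app') → 6
order_id=42: amount >= 31 → -38

22, NULL, -34, -34, -34, -36, -37, -38, 25, 8, -37, 6, -38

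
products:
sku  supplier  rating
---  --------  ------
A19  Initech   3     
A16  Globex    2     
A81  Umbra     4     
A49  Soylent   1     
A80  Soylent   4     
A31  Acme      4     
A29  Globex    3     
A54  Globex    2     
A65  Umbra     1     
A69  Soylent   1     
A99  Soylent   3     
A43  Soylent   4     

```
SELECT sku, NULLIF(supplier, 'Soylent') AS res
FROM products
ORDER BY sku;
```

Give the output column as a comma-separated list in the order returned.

sku=A16: supplier=Globex vs Soylent: differ → Globex
sku=A19: supplier=Initech vs Soylent: differ → Initech
sku=A29: supplier=Globex vs Soylent: differ → Globex
sku=A31: supplier=Acme vs Soylent: differ → Acme
sku=A43: supplier=Soylent vs Soylent: equal → NULL
sku=A49: supplier=Soylent vs Soylent: equal → NULL
sku=A54: supplier=Globex vs Soylent: differ → Globex
sku=A65: supplier=Umbra vs Soylent: differ → Umbra
sku=A69: supplier=Soylent vs Soylent: equal → NULL
sku=A80: supplier=Soylent vs Soylent: equal → NULL
sku=A81: supplier=Umbra vs Soylent: differ → Umbra
sku=A99: supplier=Soylent vs Soylent: equal → NULL

Globex, Initech, Globex, Acme, NULL, NULL, Globex, Umbra, NULL, NULL, Umbra, NULL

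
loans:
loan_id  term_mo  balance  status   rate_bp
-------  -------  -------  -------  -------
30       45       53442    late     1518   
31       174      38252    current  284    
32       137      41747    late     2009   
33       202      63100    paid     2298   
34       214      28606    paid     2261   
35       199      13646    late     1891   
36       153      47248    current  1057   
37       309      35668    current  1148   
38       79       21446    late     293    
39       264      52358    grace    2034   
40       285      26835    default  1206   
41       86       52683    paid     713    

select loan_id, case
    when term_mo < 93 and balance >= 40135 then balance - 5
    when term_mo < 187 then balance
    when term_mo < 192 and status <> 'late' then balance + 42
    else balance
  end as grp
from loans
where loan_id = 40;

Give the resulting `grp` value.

26835

loan_id = 40: term_mo=285, balance=26835, status=default, rate_bp=1206.
term_mo < 93 and balance >= 40135 → false
term_mo < 187 → false
term_mo < 192 and status <> 'late' → false
No prior WHEN matched → ELSE → 26835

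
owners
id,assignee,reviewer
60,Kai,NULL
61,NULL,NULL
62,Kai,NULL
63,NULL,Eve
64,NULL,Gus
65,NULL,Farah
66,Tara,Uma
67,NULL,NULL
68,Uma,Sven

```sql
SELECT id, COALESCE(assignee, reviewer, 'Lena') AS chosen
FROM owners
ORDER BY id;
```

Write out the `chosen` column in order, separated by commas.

id=60: assignee=Kai → Kai
id=61: assignee=NULL, reviewer=NULL, → literal Lena → Lena
id=62: assignee=Kai → Kai
id=63: assignee=NULL, reviewer=Eve → Eve
id=64: assignee=NULL, reviewer=Gus → Gus
id=65: assignee=NULL, reviewer=Farah → Farah
id=66: assignee=Tara → Tara
id=67: assignee=NULL, reviewer=NULL, → literal Lena → Lena
id=68: assignee=Uma → Uma

Kai, Lena, Kai, Eve, Gus, Farah, Tara, Lena, Uma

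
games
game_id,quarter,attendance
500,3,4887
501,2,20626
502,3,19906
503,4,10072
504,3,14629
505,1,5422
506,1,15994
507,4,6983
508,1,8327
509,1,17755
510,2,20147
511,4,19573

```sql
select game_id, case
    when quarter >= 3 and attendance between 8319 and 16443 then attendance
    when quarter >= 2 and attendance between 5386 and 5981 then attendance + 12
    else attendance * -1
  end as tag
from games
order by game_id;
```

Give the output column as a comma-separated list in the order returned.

-4887, -20626, -19906, 10072, 14629, -5422, -15994, -6983, -8327, -17755, -20147, -19573

game_id=500: ELSE → -4887
game_id=501: ELSE → -20626
game_id=502: ELSE → -19906
game_id=503: quarter >= 3 and attendance between 8319 and 16443 → 10072
game_id=504: quarter >= 3 and attendance between 8319 and 16443 → 14629
game_id=505: ELSE → -5422
game_id=506: ELSE → -15994
game_id=507: ELSE → -6983
game_id=508: ELSE → -8327
game_id=509: ELSE → -17755
game_id=510: ELSE → -20147
game_id=511: ELSE → -19573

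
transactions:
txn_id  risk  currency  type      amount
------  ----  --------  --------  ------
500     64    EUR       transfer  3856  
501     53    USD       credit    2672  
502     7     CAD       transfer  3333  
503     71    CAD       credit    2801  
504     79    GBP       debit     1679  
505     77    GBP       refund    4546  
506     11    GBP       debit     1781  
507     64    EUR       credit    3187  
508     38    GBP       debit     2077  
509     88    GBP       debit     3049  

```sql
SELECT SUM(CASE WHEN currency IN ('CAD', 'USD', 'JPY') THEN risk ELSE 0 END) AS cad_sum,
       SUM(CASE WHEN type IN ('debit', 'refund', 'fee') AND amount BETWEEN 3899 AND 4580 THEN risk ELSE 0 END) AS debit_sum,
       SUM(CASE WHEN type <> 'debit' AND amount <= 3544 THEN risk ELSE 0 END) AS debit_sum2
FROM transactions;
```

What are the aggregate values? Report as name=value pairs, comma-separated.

[cad_sum: currency IN ('CAD', 'USD', 'JPY')]
txn_id=500: ✗
txn_id=501: ✓ → 53
txn_id=502: ✓ → 7
txn_id=503: ✓ → 71
txn_id=504: ✗
txn_id=505: ✗
txn_id=506: ✗
txn_id=507: ✗
txn_id=508: ✗
txn_id=509: ✗
cad_sum = 53 + 7 + 71 = 131
—
[debit_sum: type IN ('debit', 'refund', 'fee') AND amount BETWEEN 3899 AND 4580]
txn_id=500: ✗
txn_id=501: ✗
txn_id=502: ✗
txn_id=503: ✗
txn_id=504: ✗
txn_id=505: ✓ → 77
txn_id=506: ✗
txn_id=507: ✗
txn_id=508: ✗
txn_id=509: ✗
debit_sum = 77
—
[debit_sum2: type <> 'debit' AND amount <= 3544]
txn_id=500: ✗
txn_id=501: ✓ → 53
txn_id=502: ✓ → 7
txn_id=503: ✓ → 71
txn_id=504: ✗
txn_id=505: ✗
txn_id=506: ✗
txn_id=507: ✓ → 64
txn_id=508: ✗
txn_id=509: ✗
debit_sum2 = 53 + 7 + 71 + 64 = 195

cad_sum=131, debit_sum=77, debit_sum2=195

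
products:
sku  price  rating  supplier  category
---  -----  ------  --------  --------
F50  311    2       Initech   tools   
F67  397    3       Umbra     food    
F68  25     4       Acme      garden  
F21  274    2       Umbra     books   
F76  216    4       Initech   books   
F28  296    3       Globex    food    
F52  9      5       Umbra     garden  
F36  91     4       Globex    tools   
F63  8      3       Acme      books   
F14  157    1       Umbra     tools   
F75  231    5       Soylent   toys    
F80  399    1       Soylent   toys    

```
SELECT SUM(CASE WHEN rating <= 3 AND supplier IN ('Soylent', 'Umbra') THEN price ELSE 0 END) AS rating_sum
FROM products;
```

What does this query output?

sku=F50: ✗
sku=F67: ✓ → 397
sku=F68: ✗
sku=F21: ✓ → 274
sku=F76: ✗
sku=F28: ✗
sku=F52: ✗
sku=F36: ✗
sku=F63: ✗
sku=F14: ✓ → 157
sku=F75: ✗
sku=F80: ✓ → 399
rating_sum = 397 + 274 + 157 + 399 = 1227

1227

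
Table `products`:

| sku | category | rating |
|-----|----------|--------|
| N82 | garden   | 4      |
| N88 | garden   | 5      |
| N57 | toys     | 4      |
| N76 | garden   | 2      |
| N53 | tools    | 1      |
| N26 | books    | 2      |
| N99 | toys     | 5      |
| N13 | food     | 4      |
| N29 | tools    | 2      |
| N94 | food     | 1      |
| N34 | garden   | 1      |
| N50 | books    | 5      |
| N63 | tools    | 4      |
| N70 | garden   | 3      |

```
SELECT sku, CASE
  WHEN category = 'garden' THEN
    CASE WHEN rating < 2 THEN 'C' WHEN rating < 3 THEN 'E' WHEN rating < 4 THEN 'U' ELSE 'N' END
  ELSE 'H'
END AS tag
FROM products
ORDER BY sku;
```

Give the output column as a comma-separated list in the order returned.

sku=N13: category='food' → outer ELSE → H
sku=N26: category='books' → outer ELSE → H
sku=N29: category='tools' → outer ELSE → H
sku=N34: category='garden' → inner[rating < 2] → C
sku=N50: category='books' → outer ELSE → H
sku=N53: category='tools' → outer ELSE → H
sku=N57: category='toys' → outer ELSE → H
sku=N63: category='tools' → outer ELSE → H
sku=N70: category='garden' → inner[rating < 4] → U
sku=N76: category='garden' → inner[rating < 3] → E
sku=N82: category='garden' → inner[ELSE] → N
sku=N88: category='garden' → inner[ELSE] → N
sku=N94: category='food' → outer ELSE → H
sku=N99: category='toys' → outer ELSE → H

H, H, H, C, H, H, H, H, U, E, N, N, H, H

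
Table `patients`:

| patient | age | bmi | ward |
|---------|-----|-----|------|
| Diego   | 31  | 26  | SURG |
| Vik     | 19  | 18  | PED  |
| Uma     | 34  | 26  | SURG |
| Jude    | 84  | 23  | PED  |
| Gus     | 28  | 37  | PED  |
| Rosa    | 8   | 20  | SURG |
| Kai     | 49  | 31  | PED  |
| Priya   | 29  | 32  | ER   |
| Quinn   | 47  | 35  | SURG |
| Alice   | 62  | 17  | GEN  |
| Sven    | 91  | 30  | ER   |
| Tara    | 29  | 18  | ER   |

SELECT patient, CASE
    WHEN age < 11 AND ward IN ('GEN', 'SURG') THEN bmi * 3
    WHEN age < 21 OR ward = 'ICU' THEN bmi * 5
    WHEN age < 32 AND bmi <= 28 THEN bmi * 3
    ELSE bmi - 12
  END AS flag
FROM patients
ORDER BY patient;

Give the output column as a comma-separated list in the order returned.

5, 78, 25, 11, 19, 20, 23, 60, 18, 54, 14, 90

patient=Alice: ELSE → 5
patient=Diego: age < 32 AND bmi <= 28 → 78
patient=Gus: ELSE → 25
patient=Jude: ELSE → 11
patient=Kai: ELSE → 19
patient=Priya: ELSE → 20
patient=Quinn: ELSE → 23
patient=Rosa: age < 11 AND ward IN ('GEN', 'SURG') → 60
patient=Sven: ELSE → 18
patient=Tara: age < 32 AND bmi <= 28 → 54
patient=Uma: ELSE → 14
patient=Vik: age < 21 OR ward = 'ICU' → 90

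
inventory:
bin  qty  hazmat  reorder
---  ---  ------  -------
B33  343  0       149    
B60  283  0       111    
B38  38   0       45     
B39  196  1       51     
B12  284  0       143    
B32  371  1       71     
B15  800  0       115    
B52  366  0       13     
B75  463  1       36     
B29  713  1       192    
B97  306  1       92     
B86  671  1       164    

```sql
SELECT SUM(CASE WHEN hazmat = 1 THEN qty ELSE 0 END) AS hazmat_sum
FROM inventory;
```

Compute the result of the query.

2720

bin=B33: ✗
bin=B60: ✗
bin=B38: ✗
bin=B39: ✓ → 196
bin=B12: ✗
bin=B32: ✓ → 371
bin=B15: ✗
bin=B52: ✗
bin=B75: ✓ → 463
bin=B29: ✓ → 713
bin=B97: ✓ → 306
bin=B86: ✓ → 671
hazmat_sum = 196 + 371 + 463 + 713 + 306 + 671 = 2720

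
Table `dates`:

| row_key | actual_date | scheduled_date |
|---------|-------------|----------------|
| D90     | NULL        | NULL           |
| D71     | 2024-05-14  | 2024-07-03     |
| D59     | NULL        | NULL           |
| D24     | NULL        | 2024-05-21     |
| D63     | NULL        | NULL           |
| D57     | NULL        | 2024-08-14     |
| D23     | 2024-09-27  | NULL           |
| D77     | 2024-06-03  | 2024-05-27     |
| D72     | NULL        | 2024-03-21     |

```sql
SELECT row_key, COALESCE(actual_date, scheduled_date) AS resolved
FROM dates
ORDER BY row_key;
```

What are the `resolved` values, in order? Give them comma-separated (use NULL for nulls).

row_key=D23: actual_date=2024-09-27 → 2024-09-27
row_key=D24: actual_date=NULL, scheduled_date=2024-05-21 → 2024-05-21
row_key=D57: actual_date=NULL, scheduled_date=2024-08-14 → 2024-08-14
row_key=D59: actual_date=NULL, scheduled_date=NULL (all NULL) → NULL
row_key=D63: actual_date=NULL, scheduled_date=NULL (all NULL) → NULL
row_key=D71: actual_date=2024-05-14 → 2024-05-14
row_key=D72: actual_date=NULL, scheduled_date=2024-03-21 → 2024-03-21
row_key=D77: actual_date=2024-06-03 → 2024-06-03
row_key=D90: actual_date=NULL, scheduled_date=NULL (all NULL) → NULL

2024-09-27, 2024-05-21, 2024-08-14, NULL, NULL, 2024-05-14, 2024-03-21, 2024-06-03, NULL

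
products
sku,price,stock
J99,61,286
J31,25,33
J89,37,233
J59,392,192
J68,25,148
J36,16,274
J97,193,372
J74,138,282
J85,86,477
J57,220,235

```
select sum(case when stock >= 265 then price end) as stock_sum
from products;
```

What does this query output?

494

sku=J99: ✓ → 61
sku=J31: ✗
sku=J89: ✗
sku=J59: ✗
sku=J68: ✗
sku=J36: ✓ → 16
sku=J97: ✓ → 193
sku=J74: ✓ → 138
sku=J85: ✓ → 86
sku=J57: ✗
stock_sum = 61 + 16 + 193 + 138 + 86 = 494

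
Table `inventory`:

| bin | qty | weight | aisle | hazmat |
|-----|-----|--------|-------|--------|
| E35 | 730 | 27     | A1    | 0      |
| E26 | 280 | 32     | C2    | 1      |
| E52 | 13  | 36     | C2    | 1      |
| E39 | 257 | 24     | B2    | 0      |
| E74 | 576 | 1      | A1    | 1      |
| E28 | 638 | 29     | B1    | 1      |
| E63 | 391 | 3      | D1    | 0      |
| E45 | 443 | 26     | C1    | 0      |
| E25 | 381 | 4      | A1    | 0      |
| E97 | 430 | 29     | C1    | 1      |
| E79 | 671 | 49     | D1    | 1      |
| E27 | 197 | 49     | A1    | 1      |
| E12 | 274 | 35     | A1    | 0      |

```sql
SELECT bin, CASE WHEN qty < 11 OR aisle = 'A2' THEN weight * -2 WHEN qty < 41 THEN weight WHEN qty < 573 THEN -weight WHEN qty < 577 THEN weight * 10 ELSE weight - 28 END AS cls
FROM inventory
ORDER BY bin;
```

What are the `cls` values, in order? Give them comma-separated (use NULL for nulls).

-35, -4, -32, -49, 1, -1, -24, -26, 36, -3, 10, 21, -29

bin=E12: qty < 573 → -35
bin=E25: qty < 573 → -4
bin=E26: qty < 573 → -32
bin=E27: qty < 573 → -49
bin=E28: ELSE → 1
bin=E35: ELSE → -1
bin=E39: qty < 573 → -24
bin=E45: qty < 573 → -26
bin=E52: qty < 41 → 36
bin=E63: qty < 573 → -3
bin=E74: qty < 577 → 10
bin=E79: ELSE → 21
bin=E97: qty < 573 → -29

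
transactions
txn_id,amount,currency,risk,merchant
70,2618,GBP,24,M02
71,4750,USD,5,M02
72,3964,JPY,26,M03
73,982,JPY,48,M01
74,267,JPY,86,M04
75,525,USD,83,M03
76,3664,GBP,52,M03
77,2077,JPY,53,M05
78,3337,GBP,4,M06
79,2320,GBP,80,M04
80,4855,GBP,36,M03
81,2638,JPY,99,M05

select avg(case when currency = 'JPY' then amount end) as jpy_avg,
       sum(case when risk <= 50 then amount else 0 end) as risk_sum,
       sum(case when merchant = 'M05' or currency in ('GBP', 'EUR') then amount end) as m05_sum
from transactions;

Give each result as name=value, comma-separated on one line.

[jpy_avg: currency = 'JPY']
txn_id=70: ✗
txn_id=71: ✗
txn_id=72: ✓ → 3964
txn_id=73: ✓ → 982
txn_id=74: ✓ → 267
txn_id=75: ✗
txn_id=76: ✗
txn_id=77: ✓ → 2077
txn_id=78: ✗
txn_id=79: ✗
txn_id=80: ✗
txn_id=81: ✓ → 2638
jpy_avg = (3964 + 982 + 267 + 2077 + 2638) / 5 = 1985.6
—
[risk_sum: risk <= 50]
txn_id=70: ✓ → 2618
txn_id=71: ✓ → 4750
txn_id=72: ✓ → 3964
txn_id=73: ✓ → 982
txn_id=74: ✗
txn_id=75: ✗
txn_id=76: ✗
txn_id=77: ✗
txn_id=78: ✓ → 3337
txn_id=79: ✗
txn_id=80: ✓ → 4855
txn_id=81: ✗
risk_sum = 2618 + 4750 + 3964 + 982 + 3337 + 4855 = 20506
—
[m05_sum: merchant = 'M05' or currency in ('GBP', 'EUR')]
txn_id=70: ✓ → 2618
txn_id=71: ✗
txn_id=72: ✗
txn_id=73: ✗
txn_id=74: ✗
txn_id=75: ✗
txn_id=76: ✓ → 3664
txn_id=77: ✓ → 2077
txn_id=78: ✓ → 3337
txn_id=79: ✓ → 2320
txn_id=80: ✓ → 4855
txn_id=81: ✓ → 2638
m05_sum = 2618 + 3664 + 2077 + 3337 + 2320 + 4855 + 2638 = 21509

jpy_avg=1985.6, risk_sum=20506, m05_sum=21509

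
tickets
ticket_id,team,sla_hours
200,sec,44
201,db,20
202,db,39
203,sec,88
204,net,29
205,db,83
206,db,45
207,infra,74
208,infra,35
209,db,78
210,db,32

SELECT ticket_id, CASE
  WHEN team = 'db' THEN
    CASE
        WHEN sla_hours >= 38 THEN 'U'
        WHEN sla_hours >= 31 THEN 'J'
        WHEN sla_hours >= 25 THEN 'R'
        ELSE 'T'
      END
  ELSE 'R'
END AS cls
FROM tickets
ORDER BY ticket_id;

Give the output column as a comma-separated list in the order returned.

R, T, U, R, R, U, U, R, R, U, J

ticket_id=200: team='sec' → outer ELSE → R
ticket_id=201: team='db' → inner[ELSE] → T
ticket_id=202: team='db' → inner[sla_hours >= 38] → U
ticket_id=203: team='sec' → outer ELSE → R
ticket_id=204: team='net' → outer ELSE → R
ticket_id=205: team='db' → inner[sla_hours >= 38] → U
ticket_id=206: team='db' → inner[sla_hours >= 38] → U
ticket_id=207: team='infra' → outer ELSE → R
ticket_id=208: team='infra' → outer ELSE → R
ticket_id=209: team='db' → inner[sla_hours >= 38] → U
ticket_id=210: team='db' → inner[sla_hours >= 31] → J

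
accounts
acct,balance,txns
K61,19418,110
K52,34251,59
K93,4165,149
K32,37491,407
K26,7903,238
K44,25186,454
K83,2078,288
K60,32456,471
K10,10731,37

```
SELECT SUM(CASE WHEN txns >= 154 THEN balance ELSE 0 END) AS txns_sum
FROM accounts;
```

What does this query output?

acct=K61: ✗
acct=K52: ✗
acct=K93: ✗
acct=K32: ✓ → 37491
acct=K26: ✓ → 7903
acct=K44: ✓ → 25186
acct=K83: ✓ → 2078
acct=K60: ✓ → 32456
acct=K10: ✗
txns_sum = 37491 + 7903 + 25186 + 2078 + 32456 = 105114

105114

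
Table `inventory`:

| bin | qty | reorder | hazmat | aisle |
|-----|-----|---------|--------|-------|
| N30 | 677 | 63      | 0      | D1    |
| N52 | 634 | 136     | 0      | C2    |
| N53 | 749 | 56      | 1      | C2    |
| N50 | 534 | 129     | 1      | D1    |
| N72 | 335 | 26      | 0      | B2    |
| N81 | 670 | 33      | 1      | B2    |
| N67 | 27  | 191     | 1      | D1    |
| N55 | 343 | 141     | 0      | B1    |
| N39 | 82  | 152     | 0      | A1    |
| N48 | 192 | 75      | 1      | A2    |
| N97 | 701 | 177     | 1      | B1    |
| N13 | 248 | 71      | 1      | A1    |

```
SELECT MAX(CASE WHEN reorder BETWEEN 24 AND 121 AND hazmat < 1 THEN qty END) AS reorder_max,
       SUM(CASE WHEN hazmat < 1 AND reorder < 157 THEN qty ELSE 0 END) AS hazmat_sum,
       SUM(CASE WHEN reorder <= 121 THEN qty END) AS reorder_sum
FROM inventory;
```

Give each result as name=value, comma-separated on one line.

[reorder_max: reorder BETWEEN 24 AND 121 AND hazmat < 1]
bin=N30: ✓ → 677
bin=N52: ✗
bin=N53: ✗
bin=N50: ✗
bin=N72: ✓ → 335
bin=N81: ✗
bin=N67: ✗
bin=N55: ✗
bin=N39: ✗
bin=N48: ✗
bin=N97: ✗
bin=N13: ✗
reorder_max = MAX(677, 335) = 677
—
[hazmat_sum: hazmat < 1 AND reorder < 157]
bin=N30: ✓ → 677
bin=N52: ✓ → 634
bin=N53: ✗
bin=N50: ✗
bin=N72: ✓ → 335
bin=N81: ✗
bin=N67: ✗
bin=N55: ✓ → 343
bin=N39: ✓ → 82
bin=N48: ✗
bin=N97: ✗
bin=N13: ✗
hazmat_sum = 677 + 634 + 335 + 343 + 82 = 2071
—
[reorder_sum: reorder <= 121]
bin=N30: ✓ → 677
bin=N52: ✗
bin=N53: ✓ → 749
bin=N50: ✗
bin=N72: ✓ → 335
bin=N81: ✓ → 670
bin=N67: ✗
bin=N55: ✗
bin=N39: ✗
bin=N48: ✓ → 192
bin=N97: ✗
bin=N13: ✓ → 248
reorder_sum = 677 + 749 + 335 + 670 + 192 + 248 = 2871

reorder_max=677, hazmat_sum=2071, reorder_sum=2871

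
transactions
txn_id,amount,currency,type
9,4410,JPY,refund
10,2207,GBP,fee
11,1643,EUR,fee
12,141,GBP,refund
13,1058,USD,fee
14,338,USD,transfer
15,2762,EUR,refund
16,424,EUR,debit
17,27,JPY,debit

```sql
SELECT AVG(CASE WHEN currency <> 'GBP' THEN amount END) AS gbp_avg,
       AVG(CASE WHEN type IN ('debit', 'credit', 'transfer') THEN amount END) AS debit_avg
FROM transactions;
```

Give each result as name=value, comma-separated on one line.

gbp_avg=1523.1428571429, debit_avg=263

[gbp_avg: currency <> 'GBP']
txn_id=9: ✓ → 4410
txn_id=10: ✗
txn_id=11: ✓ → 1643
txn_id=12: ✗
txn_id=13: ✓ → 1058
txn_id=14: ✓ → 338
txn_id=15: ✓ → 2762
txn_id=16: ✓ → 424
txn_id=17: ✓ → 27
gbp_avg = (4410 + 1643 + 1058 + 338 + 2762 + 424 + 27) / 7 = 1523.1428571429
—
[debit_avg: type IN ('debit', 'credit', 'transfer')]
txn_id=9: ✗
txn_id=10: ✗
txn_id=11: ✗
txn_id=12: ✗
txn_id=13: ✗
txn_id=14: ✓ → 338
txn_id=15: ✗
txn_id=16: ✓ → 424
txn_id=17: ✓ → 27
debit_avg = (338 + 424 + 27) / 3 = 263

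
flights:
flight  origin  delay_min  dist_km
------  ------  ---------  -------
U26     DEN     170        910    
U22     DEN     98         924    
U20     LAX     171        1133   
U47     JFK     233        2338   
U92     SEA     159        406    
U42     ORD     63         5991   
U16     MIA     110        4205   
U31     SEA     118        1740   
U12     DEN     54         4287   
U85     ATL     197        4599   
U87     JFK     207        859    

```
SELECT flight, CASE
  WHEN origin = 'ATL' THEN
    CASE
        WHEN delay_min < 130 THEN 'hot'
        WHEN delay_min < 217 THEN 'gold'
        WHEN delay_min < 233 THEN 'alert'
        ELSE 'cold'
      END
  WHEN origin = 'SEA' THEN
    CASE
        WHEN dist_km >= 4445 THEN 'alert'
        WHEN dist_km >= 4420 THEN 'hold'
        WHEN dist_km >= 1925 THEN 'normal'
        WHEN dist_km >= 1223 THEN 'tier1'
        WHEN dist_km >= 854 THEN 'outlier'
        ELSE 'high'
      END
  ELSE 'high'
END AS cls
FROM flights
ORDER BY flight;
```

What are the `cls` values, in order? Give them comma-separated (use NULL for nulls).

flight=U12: origin='DEN' → outer ELSE → high
flight=U16: origin='MIA' → outer ELSE → high
flight=U20: origin='LAX' → outer ELSE → high
flight=U22: origin='DEN' → outer ELSE → high
flight=U26: origin='DEN' → outer ELSE → high
flight=U31: origin='SEA' → inner[dist_km >= 1223] → tier1
flight=U42: origin='ORD' → outer ELSE → high
flight=U47: origin='JFK' → outer ELSE → high
flight=U85: origin='ATL' → inner[delay_min < 217] → gold
flight=U87: origin='JFK' → outer ELSE → high
flight=U92: origin='SEA' → inner[ELSE] → high

high, high, high, high, high, tier1, high, high, gold, high, high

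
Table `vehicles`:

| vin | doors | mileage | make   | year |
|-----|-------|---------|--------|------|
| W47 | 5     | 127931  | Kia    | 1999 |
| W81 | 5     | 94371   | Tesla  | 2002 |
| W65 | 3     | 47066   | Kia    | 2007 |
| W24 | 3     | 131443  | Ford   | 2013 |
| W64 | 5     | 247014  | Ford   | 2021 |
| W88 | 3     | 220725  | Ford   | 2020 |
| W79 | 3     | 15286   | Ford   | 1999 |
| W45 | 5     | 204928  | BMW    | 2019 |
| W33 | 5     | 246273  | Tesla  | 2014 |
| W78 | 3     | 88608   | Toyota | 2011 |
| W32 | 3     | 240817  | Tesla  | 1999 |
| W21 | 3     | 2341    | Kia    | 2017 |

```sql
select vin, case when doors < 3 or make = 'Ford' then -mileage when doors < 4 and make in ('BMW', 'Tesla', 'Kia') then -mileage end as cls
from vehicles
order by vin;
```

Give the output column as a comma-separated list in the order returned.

-2341, -131443, -240817, NULL, NULL, NULL, -247014, -47066, NULL, -15286, NULL, -220725

vin=W21: doors < 4 and make in ('BMW', 'Tesla', 'Kia') → -2341
vin=W24: doors < 3 or make = 'Ford' → -131443
vin=W32: doors < 4 and make in ('BMW', 'Tesla', 'Kia') → -240817
vin=W33: (no match → NULL) → NULL
vin=W45: (no match → NULL) → NULL
vin=W47: (no match → NULL) → NULL
vin=W64: doors < 3 or make = 'Ford' → -247014
vin=W65: doors < 4 and make in ('BMW', 'Tesla', 'Kia') → -47066
vin=W78: (no match → NULL) → NULL
vin=W79: doors < 3 or make = 'Ford' → -15286
vin=W81: (no match → NULL) → NULL
vin=W88: doors < 3 or make = 'Ford' → -220725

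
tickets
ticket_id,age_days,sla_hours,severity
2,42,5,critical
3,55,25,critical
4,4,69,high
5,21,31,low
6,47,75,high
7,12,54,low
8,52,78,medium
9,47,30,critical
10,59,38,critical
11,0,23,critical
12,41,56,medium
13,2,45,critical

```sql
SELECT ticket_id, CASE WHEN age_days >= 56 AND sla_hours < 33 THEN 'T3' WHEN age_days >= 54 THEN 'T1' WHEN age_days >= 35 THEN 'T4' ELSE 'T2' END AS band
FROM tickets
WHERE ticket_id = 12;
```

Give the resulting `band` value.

T4

ticket_id = 12: age_days=41, sla_hours=56, severity=medium.
age_days >= 56 AND sla_hours < 33 → false
age_days >= 54 → false
age_days >= 35 → true → T4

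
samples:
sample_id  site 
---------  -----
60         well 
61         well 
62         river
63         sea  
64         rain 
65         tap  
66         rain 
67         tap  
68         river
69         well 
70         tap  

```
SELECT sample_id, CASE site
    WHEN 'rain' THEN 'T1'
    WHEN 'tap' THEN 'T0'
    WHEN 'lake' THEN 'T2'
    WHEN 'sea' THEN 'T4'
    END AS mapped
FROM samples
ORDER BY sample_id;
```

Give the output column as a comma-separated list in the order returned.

NULL, NULL, NULL, T4, T1, T0, T1, T0, NULL, NULL, T0

sample_id=60: (no match → NULL) → NULL
sample_id=61: (no match → NULL) → NULL
sample_id=62: (no match → NULL) → NULL
sample_id=63: site='sea' → T4
sample_id=64: site='rain' → T1
sample_id=65: site='tap' → T0
sample_id=66: site='rain' → T1
sample_id=67: site='tap' → T0
sample_id=68: (no match → NULL) → NULL
sample_id=69: (no match → NULL) → NULL
sample_id=70: site='tap' → T0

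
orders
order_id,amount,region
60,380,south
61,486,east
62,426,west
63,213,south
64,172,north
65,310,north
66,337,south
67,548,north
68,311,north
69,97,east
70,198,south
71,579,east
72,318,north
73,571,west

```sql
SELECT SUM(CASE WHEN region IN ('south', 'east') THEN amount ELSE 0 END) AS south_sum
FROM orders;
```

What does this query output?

order_id=60: ✓ → 380
order_id=61: ✓ → 486
order_id=62: ✗
order_id=63: ✓ → 213
order_id=64: ✗
order_id=65: ✗
order_id=66: ✓ → 337
order_id=67: ✗
order_id=68: ✗
order_id=69: ✓ → 97
order_id=70: ✓ → 198
order_id=71: ✓ → 579
order_id=72: ✗
order_id=73: ✗
south_sum = 380 + 486 + 213 + 337 + 97 + 198 + 579 = 2290

2290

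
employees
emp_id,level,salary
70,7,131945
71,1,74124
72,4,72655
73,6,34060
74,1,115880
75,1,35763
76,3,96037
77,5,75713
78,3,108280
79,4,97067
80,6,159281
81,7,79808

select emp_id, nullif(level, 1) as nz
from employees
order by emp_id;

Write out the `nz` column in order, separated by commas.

emp_id=70: level=7 vs 1: differ → 7
emp_id=71: level=1 vs 1: equal → NULL
emp_id=72: level=4 vs 1: differ → 4
emp_id=73: level=6 vs 1: differ → 6
emp_id=74: level=1 vs 1: equal → NULL
emp_id=75: level=1 vs 1: equal → NULL
emp_id=76: level=3 vs 1: differ → 3
emp_id=77: level=5 vs 1: differ → 5
emp_id=78: level=3 vs 1: differ → 3
emp_id=79: level=4 vs 1: differ → 4
emp_id=80: level=6 vs 1: differ → 6
emp_id=81: level=7 vs 1: differ → 7

7, NULL, 4, 6, NULL, NULL, 3, 5, 3, 4, 6, 7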